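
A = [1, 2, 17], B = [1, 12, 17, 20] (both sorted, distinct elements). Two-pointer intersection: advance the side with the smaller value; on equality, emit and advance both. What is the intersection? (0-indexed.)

i=0 j=0: 1==1 emit, i++,j++
i=1 j=1: 2<12, i++
i=2 j=1: 17>12, j++
i=2 j=2: 17==17 emit, i++,j++

intersection = [1, 17]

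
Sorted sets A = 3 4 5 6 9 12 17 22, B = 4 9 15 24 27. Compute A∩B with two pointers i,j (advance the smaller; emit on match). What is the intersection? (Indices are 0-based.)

[i=0,j=0] 3<4 → i++
[i=1,j=0] 4==4 emit → i++,j++
[i=2,j=1] 5<9 → i++
[i=3,j=1] 6<9 → i++
[i=4,j=1] 9==9 emit → i++,j++
[i=5,j=2] 12<15 → i++
[i=6,j=2] 17>15 → j++
[i=6,j=3] 17<24 → i++
[i=7,j=3] 22<24 → i++

intersection = [4, 9]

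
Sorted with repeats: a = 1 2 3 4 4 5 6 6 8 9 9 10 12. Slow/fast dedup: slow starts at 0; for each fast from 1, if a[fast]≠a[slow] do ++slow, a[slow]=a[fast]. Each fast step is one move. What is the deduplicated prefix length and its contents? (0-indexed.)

(s=0,f=1) a[fast]=2≠a[slow]=1 write a[1]=2 → slow++,fast++
(s=1,f=2) a[fast]=3≠a[slow]=2 write a[2]=3 → slow++,fast++
(s=2,f=3) a[fast]=4≠a[slow]=3 write a[3]=4 → slow++,fast++
(s=3,f=4) a[fast]=4=a[slow] dup → fast++
(s=3,f=5) a[fast]=5≠a[slow]=4 write a[4]=5 → slow++,fast++
(s=4,f=6) a[fast]=6≠a[slow]=5 write a[5]=6 → slow++,fast++
(s=5,f=7) a[fast]=6=a[slow] dup → fast++
(s=5,f=8) a[fast]=8≠a[slow]=6 write a[6]=8 → slow++,fast++
(s=6,f=9) a[fast]=9≠a[slow]=8 write a[7]=9 → slow++,fast++
(s=7,f=10) a[fast]=9=a[slow] dup → fast++
(s=7,f=11) a[fast]=10≠a[slow]=9 write a[8]=10 → slow++,fast++
(s=8,f=12) a[fast]=12≠a[slow]=10 write a[9]=12 → slow++,fast++

length 10; prefix = [1, 2, 3, 4, 5, 6, 8, 9, 10, 12]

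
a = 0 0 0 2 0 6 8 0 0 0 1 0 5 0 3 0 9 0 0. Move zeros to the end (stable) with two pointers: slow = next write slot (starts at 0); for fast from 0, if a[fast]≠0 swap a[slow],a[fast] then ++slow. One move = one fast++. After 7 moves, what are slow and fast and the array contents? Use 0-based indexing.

slow=3, fast=7, a=[2, 6, 8, 0, 0, 0, 0, 0, 0, 0, 1, 0, 5, 0, 3, 0, 9, 0, 0]

(s=0,f=0) a[fast]=0 → fast++
(s=0,f=1) a[fast]=0 → fast++
(s=0,f=2) a[fast]=0 → fast++
(s=0,f=3) a[fast]=2≠0 swap→a[0]=2 → slow++,fast++
(s=1,f=4) a[fast]=0 → fast++
(s=1,f=5) a[fast]=6≠0 swap→a[1]=6 → slow++,fast++
(s=2,f=6) a[fast]=8≠0 swap→a[2]=8 → slow++,fast++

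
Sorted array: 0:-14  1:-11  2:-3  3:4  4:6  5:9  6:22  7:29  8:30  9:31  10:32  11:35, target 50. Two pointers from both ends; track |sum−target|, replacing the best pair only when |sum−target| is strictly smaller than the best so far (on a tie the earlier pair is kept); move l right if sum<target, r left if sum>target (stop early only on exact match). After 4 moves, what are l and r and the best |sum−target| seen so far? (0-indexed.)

l=4, r=11, best |Δ|=11

[0,11] -14+35=21 d=29 * → l++
[1,11] -11+35=24 d=26 * → l++
[2,11] -3+35=32 d=18 * → l++
[3,11] 4+35=39 d=11 * → l++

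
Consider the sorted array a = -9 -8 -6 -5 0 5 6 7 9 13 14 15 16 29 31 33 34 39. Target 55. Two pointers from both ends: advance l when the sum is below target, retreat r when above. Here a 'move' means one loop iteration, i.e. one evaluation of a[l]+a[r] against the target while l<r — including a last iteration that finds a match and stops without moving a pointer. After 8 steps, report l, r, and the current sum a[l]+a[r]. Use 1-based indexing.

l=1 r=18: -9+39=30 <55, l++
l=2 r=18: -8+39=31 <55, l++
l=3 r=18: -6+39=33 <55, l++
l=4 r=18: -5+39=34 <55, l++
l=5 r=18: 0+39=39 <55, l++
l=6 r=18: 5+39=44 <55, l++
l=7 r=18: 6+39=45 <55, l++
l=8 r=18: 7+39=46 <55, l++

l=9, r=18, sum=48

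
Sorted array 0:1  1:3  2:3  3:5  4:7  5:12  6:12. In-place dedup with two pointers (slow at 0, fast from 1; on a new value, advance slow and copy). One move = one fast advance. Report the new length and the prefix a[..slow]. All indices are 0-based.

slow=0 fast=1: a[fast]=3≠a[slow]=1 write a[1]=3, slow++,fast++
slow=1 fast=2: a[fast]=3=a[slow] dup, fast++
slow=1 fast=3: a[fast]=5≠a[slow]=3 write a[2]=5, slow++,fast++
slow=2 fast=4: a[fast]=7≠a[slow]=5 write a[3]=7, slow++,fast++
slow=3 fast=5: a[fast]=12≠a[slow]=7 write a[4]=12, slow++,fast++
slow=4 fast=6: a[fast]=12=a[slow] dup, fast++

length 5; prefix = [1, 3, 5, 7, 12]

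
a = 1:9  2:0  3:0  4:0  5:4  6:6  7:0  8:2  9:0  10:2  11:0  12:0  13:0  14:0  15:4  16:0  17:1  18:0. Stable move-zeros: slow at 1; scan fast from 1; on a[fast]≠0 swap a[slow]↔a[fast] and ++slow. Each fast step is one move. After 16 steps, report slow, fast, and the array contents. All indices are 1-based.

(s=1,f=1) a[fast]=9≠0 swap→a[1]=9 → slow++,fast++
(s=2,f=2) a[fast]=0 → fast++
(s=2,f=3) a[fast]=0 → fast++
(s=2,f=4) a[fast]=0 → fast++
(s=2,f=5) a[fast]=4≠0 swap→a[2]=4 → slow++,fast++
(s=3,f=6) a[fast]=6≠0 swap→a[3]=6 → slow++,fast++
(s=4,f=7) a[fast]=0 → fast++
(s=4,f=8) a[fast]=2≠0 swap→a[4]=2 → slow++,fast++
(s=5,f=9) a[fast]=0 → fast++
(s=5,f=10) a[fast]=2≠0 swap→a[5]=2 → slow++,fast++
(s=6,f=11) a[fast]=0 → fast++
(s=6,f=12) a[fast]=0 → fast++
(s=6,f=13) a[fast]=0 → fast++
(s=6,f=14) a[fast]=0 → fast++
(s=6,f=15) a[fast]=4≠0 swap→a[6]=4 → slow++,fast++
(s=7,f=16) a[fast]=0 → fast++

slow=7, fast=17, a=[9, 4, 6, 2, 2, 4, 0, 0, 0, 0, 0, 0, 0, 0, 0, 0, 1, 0]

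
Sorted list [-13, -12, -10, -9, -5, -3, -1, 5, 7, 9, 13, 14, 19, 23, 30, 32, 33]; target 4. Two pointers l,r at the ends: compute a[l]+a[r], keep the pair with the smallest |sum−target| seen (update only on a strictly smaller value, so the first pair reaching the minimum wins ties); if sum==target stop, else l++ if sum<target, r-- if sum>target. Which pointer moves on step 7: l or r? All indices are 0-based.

l=0 r=16: -13+33=20 d=16 *, r--
l=0 r=15: -13+32=19 d=15 *, r--
l=0 r=14: -13+30=17 d=13 *, r--
l=0 r=13: -13+23=10 d=6 *, r--
l=0 r=12: -13+19=6 d=2 *, r--
l=0 r=11: -13+14=1 d=3, l++
l=1 r=11: -12+14=2 d=2, l++

l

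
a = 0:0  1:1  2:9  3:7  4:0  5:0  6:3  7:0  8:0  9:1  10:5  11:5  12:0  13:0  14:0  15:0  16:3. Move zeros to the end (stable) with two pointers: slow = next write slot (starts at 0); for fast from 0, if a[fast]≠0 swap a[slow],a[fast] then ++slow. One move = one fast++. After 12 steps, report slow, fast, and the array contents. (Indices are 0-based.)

slow=7, fast=12, a=[1, 9, 7, 3, 1, 5, 5, 0, 0, 0, 0, 0, 0, 0, 0, 0, 3]

(s=0,f=0) a[fast]=0 → fast++
(s=0,f=1) a[fast]=1≠0 swap→a[0]=1 → slow++,fast++
(s=1,f=2) a[fast]=9≠0 swap→a[1]=9 → slow++,fast++
(s=2,f=3) a[fast]=7≠0 swap→a[2]=7 → slow++,fast++
(s=3,f=4) a[fast]=0 → fast++
(s=3,f=5) a[fast]=0 → fast++
(s=3,f=6) a[fast]=3≠0 swap→a[3]=3 → slow++,fast++
(s=4,f=7) a[fast]=0 → fast++
(s=4,f=8) a[fast]=0 → fast++
(s=4,f=9) a[fast]=1≠0 swap→a[4]=1 → slow++,fast++
(s=5,f=10) a[fast]=5≠0 swap→a[5]=5 → slow++,fast++
(s=6,f=11) a[fast]=5≠0 swap→a[6]=5 → slow++,fast++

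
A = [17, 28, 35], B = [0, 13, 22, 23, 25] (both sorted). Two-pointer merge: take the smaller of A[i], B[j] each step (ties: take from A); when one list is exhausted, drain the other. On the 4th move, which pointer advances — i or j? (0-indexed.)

i=0 j=0: A[i]=17>B[j]=0 take 0, j++
i=0 j=1: A[i]=17>B[j]=13 take 13, j++
i=0 j=2: A[i]=17<=B[j]=22 take 17, i++
i=1 j=2: A[i]=28>B[j]=22 take 22, j++

j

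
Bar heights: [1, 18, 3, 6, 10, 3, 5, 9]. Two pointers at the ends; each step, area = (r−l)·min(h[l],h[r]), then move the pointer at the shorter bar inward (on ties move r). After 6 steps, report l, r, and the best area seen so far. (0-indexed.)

l=1, r=2, best area=54

[0,7] min(1,9)*7=7 best=7 * → l++
[1,7] min(18,9)*6=54 best=54 * → r--
[1,6] min(18,5)*5=25 best=54 → r--
[1,5] min(18,3)*4=12 best=54 → r--
[1,4] min(18,10)*3=30 best=54 → r--
[1,3] min(18,6)*2=12 best=54 → r--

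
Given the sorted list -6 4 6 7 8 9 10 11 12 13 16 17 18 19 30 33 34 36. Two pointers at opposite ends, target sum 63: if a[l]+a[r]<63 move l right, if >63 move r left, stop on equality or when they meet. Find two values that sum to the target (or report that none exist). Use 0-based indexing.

[0,17] -6+36=30 <63 → l++
[1,17] 4+36=40 <63 → l++
[2,17] 6+36=42 <63 → l++
[3,17] 7+36=43 <63 → l++
[4,17] 8+36=44 <63 → l++
[5,17] 9+36=45 <63 → l++
[6,17] 10+36=46 <63 → l++
[7,17] 11+36=47 <63 → l++
[8,17] 12+36=48 <63 → l++
[9,17] 13+36=49 <63 → l++
[10,17] 16+36=52 <63 → l++
[11,17] 17+36=53 <63 → l++
[12,17] 18+36=54 <63 → l++
[13,17] 19+36=55 <63 → l++
[14,17] 30+36=66 >63 → r--
[14,16] 30+34=64 >63 → r--
[14,15] 30+33=63 → found

(30, 33)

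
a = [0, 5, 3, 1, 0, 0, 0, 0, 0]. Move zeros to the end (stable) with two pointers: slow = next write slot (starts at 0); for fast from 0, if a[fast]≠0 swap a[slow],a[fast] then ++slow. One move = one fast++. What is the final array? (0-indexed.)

[5, 3, 1, 0, 0, 0, 0, 0, 0]

slow=0 fast=0: a[fast]=0, fast++
slow=0 fast=1: a[fast]=5≠0 swap→a[0]=5, slow++,fast++
slow=1 fast=2: a[fast]=3≠0 swap→a[1]=3, slow++,fast++
slow=2 fast=3: a[fast]=1≠0 swap→a[2]=1, slow++,fast++
slow=3 fast=4: a[fast]=0, fast++
slow=3 fast=5: a[fast]=0, fast++
slow=3 fast=6: a[fast]=0, fast++
slow=3 fast=7: a[fast]=0, fast++
slow=3 fast=8: a[fast]=0, fast++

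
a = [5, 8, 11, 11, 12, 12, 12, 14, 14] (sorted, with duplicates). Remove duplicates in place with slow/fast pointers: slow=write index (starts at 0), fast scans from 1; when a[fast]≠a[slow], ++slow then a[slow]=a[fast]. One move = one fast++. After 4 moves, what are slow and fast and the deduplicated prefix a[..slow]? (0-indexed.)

slow=3, fast=5, prefix=[5, 8, 11, 12]

slow=0 fast=1: a[fast]=8≠a[slow]=5 write a[1]=8, slow++,fast++
slow=1 fast=2: a[fast]=11≠a[slow]=8 write a[2]=11, slow++,fast++
slow=2 fast=3: a[fast]=11=a[slow] dup, fast++
slow=2 fast=4: a[fast]=12≠a[slow]=11 write a[3]=12, slow++,fast++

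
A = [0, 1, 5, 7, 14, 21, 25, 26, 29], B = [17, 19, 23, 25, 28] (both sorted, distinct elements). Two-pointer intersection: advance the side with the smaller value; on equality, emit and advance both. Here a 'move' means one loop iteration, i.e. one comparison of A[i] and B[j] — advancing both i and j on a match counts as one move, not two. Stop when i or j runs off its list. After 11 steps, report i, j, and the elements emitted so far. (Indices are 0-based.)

i=8, j=4, emitted=[25]

[i=0,j=0] 0<17 → i++
[i=1,j=0] 1<17 → i++
[i=2,j=0] 5<17 → i++
[i=3,j=0] 7<17 → i++
[i=4,j=0] 14<17 → i++
[i=5,j=0] 21>17 → j++
[i=5,j=1] 21>19 → j++
[i=5,j=2] 21<23 → i++
[i=6,j=2] 25>23 → j++
[i=6,j=3] 25==25 emit → i++,j++
[i=7,j=4] 26<28 → i++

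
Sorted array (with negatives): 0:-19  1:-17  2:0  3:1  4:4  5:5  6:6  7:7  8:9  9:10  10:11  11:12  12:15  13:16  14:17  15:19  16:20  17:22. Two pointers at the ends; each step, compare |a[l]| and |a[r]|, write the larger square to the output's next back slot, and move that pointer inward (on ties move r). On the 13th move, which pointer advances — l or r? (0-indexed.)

[0,17] |-19|<=|22| out[17]=484 → r--
[0,16] |-19|<=|20| out[16]=400 → r--
[0,15] |-19|<=|19| out[15]=361 → r--
[0,14] |-19|>|17| out[14]=361 → l++
[1,14] |-17|<=|17| out[13]=289 → r--
[1,13] |-17|>|16| out[12]=289 → l++
[2,13] |0|<=|16| out[11]=256 → r--
[2,12] |0|<=|15| out[10]=225 → r--
[2,11] |0|<=|12| out[9]=144 → r--
[2,10] |0|<=|11| out[8]=121 → r--
[2,9] |0|<=|10| out[7]=100 → r--
[2,8] |0|<=|9| out[6]=81 → r--
[2,7] |0|<=|7| out[5]=49 → r--

r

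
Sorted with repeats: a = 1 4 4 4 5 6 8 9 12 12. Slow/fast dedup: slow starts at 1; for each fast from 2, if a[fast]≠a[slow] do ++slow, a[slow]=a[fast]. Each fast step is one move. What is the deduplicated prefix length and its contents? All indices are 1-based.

length 7; prefix = [1, 4, 5, 6, 8, 9, 12]

slow=1 fast=2: a[fast]=4≠a[slow]=1 write a[2]=4, slow++,fast++
slow=2 fast=3: a[fast]=4=a[slow] dup, fast++
slow=2 fast=4: a[fast]=4=a[slow] dup, fast++
slow=2 fast=5: a[fast]=5≠a[slow]=4 write a[3]=5, slow++,fast++
slow=3 fast=6: a[fast]=6≠a[slow]=5 write a[4]=6, slow++,fast++
slow=4 fast=7: a[fast]=8≠a[slow]=6 write a[5]=8, slow++,fast++
slow=5 fast=8: a[fast]=9≠a[slow]=8 write a[6]=9, slow++,fast++
slow=6 fast=9: a[fast]=12≠a[slow]=9 write a[7]=12, slow++,fast++
slow=7 fast=10: a[fast]=12=a[slow] dup, fast++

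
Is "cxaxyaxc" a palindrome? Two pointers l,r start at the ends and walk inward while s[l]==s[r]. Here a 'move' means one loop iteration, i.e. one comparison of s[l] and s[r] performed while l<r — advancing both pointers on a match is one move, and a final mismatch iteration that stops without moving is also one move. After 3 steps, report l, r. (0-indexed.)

l=3, r=4

[0,7] 'c'=='c' → l++,r--
[1,6] 'x'=='x' → l++,r--
[2,5] 'a'=='a' → l++,r--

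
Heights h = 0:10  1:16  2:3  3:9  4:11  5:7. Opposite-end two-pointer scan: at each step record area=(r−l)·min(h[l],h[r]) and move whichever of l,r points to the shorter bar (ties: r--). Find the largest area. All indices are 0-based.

max area = 40

l=0 r=5: min(10,7)*5=35 best=35 *, r--
l=0 r=4: min(10,11)*4=40 best=40 *, l++
l=1 r=4: min(16,11)*3=33 best=40, r--
l=1 r=3: min(16,9)*2=18 best=40, r--
l=1 r=2: min(16,3)*1=3 best=40, r--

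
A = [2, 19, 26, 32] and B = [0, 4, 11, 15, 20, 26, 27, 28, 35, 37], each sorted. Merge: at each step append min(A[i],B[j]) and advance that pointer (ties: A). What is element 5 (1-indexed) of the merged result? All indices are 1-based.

merged[5] = 15

i=1 j=1: A[i]=2>B[j]=0 take 0, j++
i=1 j=2: A[i]=2<=B[j]=4 take 2, i++
i=2 j=2: A[i]=19>B[j]=4 take 4, j++
i=2 j=3: A[i]=19>B[j]=11 take 11, j++
i=2 j=4: A[i]=19>B[j]=15 take 15, j++
i=2 j=5: A[i]=19<=B[j]=20 take 19, i++
i=3 j=5: A[i]=26>B[j]=20 take 20, j++
i=3 j=6: A[i]=26<=B[j]=26 take 26, i++
i=4 j=6: A[i]=32>B[j]=26 take 26, j++
i=4 j=7: A[i]=32>B[j]=27 take 27, j++
i=4 j=8: A[i]=32>B[j]=28 take 28, j++
i=4 j=9: A[i]=32<=B[j]=35 take 32, i++
i=5 j=9: A done, take B[j]=35, j++
i=5 j=10: A done, take B[j]=37, j++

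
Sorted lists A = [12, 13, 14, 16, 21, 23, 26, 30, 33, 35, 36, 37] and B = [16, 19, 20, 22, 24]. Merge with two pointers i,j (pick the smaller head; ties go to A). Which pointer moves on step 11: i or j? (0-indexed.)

[i=0,j=0] A[i]=12<=B[j]=16 take 12 → i++
[i=1,j=0] A[i]=13<=B[j]=16 take 13 → i++
[i=2,j=0] A[i]=14<=B[j]=16 take 14 → i++
[i=3,j=0] A[i]=16<=B[j]=16 take 16 → i++
[i=4,j=0] A[i]=21>B[j]=16 take 16 → j++
[i=4,j=1] A[i]=21>B[j]=19 take 19 → j++
[i=4,j=2] A[i]=21>B[j]=20 take 20 → j++
[i=4,j=3] A[i]=21<=B[j]=22 take 21 → i++
[i=5,j=3] A[i]=23>B[j]=22 take 22 → j++
[i=5,j=4] A[i]=23<=B[j]=24 take 23 → i++
[i=6,j=4] A[i]=26>B[j]=24 take 24 → j++

j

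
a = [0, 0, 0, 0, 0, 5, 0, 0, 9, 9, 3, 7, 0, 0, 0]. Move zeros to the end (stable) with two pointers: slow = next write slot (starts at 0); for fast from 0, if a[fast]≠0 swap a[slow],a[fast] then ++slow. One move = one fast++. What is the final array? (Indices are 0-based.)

(s=0,f=0) a[fast]=0 → fast++
(s=0,f=1) a[fast]=0 → fast++
(s=0,f=2) a[fast]=0 → fast++
(s=0,f=3) a[fast]=0 → fast++
(s=0,f=4) a[fast]=0 → fast++
(s=0,f=5) a[fast]=5≠0 swap→a[0]=5 → slow++,fast++
(s=1,f=6) a[fast]=0 → fast++
(s=1,f=7) a[fast]=0 → fast++
(s=1,f=8) a[fast]=9≠0 swap→a[1]=9 → slow++,fast++
(s=2,f=9) a[fast]=9≠0 swap→a[2]=9 → slow++,fast++
(s=3,f=10) a[fast]=3≠0 swap→a[3]=3 → slow++,fast++
(s=4,f=11) a[fast]=7≠0 swap→a[4]=7 → slow++,fast++
(s=5,f=12) a[fast]=0 → fast++
(s=5,f=13) a[fast]=0 → fast++
(s=5,f=14) a[fast]=0 → fast++

[5, 9, 9, 3, 7, 0, 0, 0, 0, 0, 0, 0, 0, 0, 0]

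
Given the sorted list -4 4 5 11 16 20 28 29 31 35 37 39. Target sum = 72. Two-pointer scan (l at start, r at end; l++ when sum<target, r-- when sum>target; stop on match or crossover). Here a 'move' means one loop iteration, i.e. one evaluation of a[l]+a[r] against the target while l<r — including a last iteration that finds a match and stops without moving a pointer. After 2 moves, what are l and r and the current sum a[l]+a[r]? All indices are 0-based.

l=2, r=11, sum=44

l=0 r=11: -4+39=35 <72, l++
l=1 r=11: 4+39=43 <72, l++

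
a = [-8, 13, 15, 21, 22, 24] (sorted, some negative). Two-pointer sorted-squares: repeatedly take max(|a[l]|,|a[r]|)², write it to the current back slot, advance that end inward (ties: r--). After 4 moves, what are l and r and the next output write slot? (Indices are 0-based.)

[0,5] |-8|<=|24| out[5]=576 → r--
[0,4] |-8|<=|22| out[4]=484 → r--
[0,3] |-8|<=|21| out[3]=441 → r--
[0,2] |-8|<=|15| out[2]=225 → r--

l=0, r=1, next write slot=1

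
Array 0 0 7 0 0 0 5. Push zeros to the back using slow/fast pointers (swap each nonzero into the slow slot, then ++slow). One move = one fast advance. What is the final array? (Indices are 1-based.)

[7, 5, 0, 0, 0, 0, 0]

slow=1 fast=1: a[fast]=0, fast++
slow=1 fast=2: a[fast]=0, fast++
slow=1 fast=3: a[fast]=7≠0 swap→a[1]=7, slow++,fast++
slow=2 fast=4: a[fast]=0, fast++
slow=2 fast=5: a[fast]=0, fast++
slow=2 fast=6: a[fast]=0, fast++
slow=2 fast=7: a[fast]=5≠0 swap→a[2]=5, slow++,fast++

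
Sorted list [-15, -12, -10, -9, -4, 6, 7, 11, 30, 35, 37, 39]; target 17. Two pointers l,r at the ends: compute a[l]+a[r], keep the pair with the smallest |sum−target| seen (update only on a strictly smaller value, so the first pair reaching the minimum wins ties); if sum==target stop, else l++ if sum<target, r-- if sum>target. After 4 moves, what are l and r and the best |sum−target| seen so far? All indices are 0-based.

l=1, r=8, best |Δ|=2

l=0 r=11: -15+39=24 d=7 *, r--
l=0 r=10: -15+37=22 d=5 *, r--
l=0 r=9: -15+35=20 d=3 *, r--
l=0 r=8: -15+30=15 d=2 *, l++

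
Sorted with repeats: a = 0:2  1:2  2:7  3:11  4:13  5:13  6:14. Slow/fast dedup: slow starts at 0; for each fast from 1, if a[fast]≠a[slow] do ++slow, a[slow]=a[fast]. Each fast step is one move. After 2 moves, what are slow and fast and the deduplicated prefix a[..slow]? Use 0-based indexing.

(s=0,f=1) a[fast]=2=a[slow] dup → fast++
(s=0,f=2) a[fast]=7≠a[slow]=2 write a[1]=7 → slow++,fast++

slow=1, fast=3, prefix=[2, 7]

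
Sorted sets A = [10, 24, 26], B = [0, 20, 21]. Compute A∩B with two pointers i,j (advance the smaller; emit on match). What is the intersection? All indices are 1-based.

intersection = []

[i=1,j=1] 10>0 → j++
[i=1,j=2] 10<20 → i++
[i=2,j=2] 24>20 → j++
[i=2,j=3] 24>21 → j++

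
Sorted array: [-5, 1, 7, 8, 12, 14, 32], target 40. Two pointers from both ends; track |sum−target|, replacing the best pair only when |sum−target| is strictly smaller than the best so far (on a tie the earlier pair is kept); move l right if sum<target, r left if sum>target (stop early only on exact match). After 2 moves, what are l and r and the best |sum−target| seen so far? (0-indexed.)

[0,6] -5+32=27 d=13 * → l++
[1,6] 1+32=33 d=7 * → l++

l=2, r=6, best |Δ|=7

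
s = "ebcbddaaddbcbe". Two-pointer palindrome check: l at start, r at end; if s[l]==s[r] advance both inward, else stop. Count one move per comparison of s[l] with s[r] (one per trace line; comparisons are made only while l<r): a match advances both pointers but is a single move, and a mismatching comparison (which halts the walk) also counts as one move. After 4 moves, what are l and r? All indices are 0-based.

l=0 r=13: 'e'=='e', l++,r--
l=1 r=12: 'b'=='b', l++,r--
l=2 r=11: 'c'=='c', l++,r--
l=3 r=10: 'b'=='b', l++,r--

l=4, r=9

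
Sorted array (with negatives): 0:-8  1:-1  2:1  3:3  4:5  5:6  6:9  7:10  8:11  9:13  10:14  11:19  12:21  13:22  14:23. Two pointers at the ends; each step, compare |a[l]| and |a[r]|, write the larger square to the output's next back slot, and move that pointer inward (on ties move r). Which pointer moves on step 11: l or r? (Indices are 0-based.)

r

[0,14] |-8|<=|23| out[14]=529 → r--
[0,13] |-8|<=|22| out[13]=484 → r--
[0,12] |-8|<=|21| out[12]=441 → r--
[0,11] |-8|<=|19| out[11]=361 → r--
[0,10] |-8|<=|14| out[10]=196 → r--
[0,9] |-8|<=|13| out[9]=169 → r--
[0,8] |-8|<=|11| out[8]=121 → r--
[0,7] |-8|<=|10| out[7]=100 → r--
[0,6] |-8|<=|9| out[6]=81 → r--
[0,5] |-8|>|6| out[5]=64 → l++
[1,5] |-1|<=|6| out[4]=36 → r--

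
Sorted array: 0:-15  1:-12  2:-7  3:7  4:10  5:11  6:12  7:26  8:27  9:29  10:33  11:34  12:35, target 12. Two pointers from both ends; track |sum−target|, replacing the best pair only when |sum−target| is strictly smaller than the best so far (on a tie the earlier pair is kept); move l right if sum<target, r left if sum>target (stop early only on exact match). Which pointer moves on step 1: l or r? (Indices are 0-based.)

[0,12] -15+35=20 d=8 * → r--

r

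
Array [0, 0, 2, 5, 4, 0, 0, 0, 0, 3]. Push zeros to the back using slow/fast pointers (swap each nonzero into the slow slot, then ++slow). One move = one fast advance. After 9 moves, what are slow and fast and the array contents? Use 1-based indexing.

(s=1,f=1) a[fast]=0 → fast++
(s=1,f=2) a[fast]=0 → fast++
(s=1,f=3) a[fast]=2≠0 swap→a[1]=2 → slow++,fast++
(s=2,f=4) a[fast]=5≠0 swap→a[2]=5 → slow++,fast++
(s=3,f=5) a[fast]=4≠0 swap→a[3]=4 → slow++,fast++
(s=4,f=6) a[fast]=0 → fast++
(s=4,f=7) a[fast]=0 → fast++
(s=4,f=8) a[fast]=0 → fast++
(s=4,f=9) a[fast]=0 → fast++

slow=4, fast=10, a=[2, 5, 4, 0, 0, 0, 0, 0, 0, 3]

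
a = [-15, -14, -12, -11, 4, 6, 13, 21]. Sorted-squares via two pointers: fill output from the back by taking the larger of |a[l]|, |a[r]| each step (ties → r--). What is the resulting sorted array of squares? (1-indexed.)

[16, 36, 121, 144, 169, 196, 225, 441]

[1,8] |-15|<=|21| out[8]=441 → r--
[1,7] |-15|>|13| out[7]=225 → l++
[2,7] |-14|>|13| out[6]=196 → l++
[3,7] |-12|<=|13| out[5]=169 → r--
[3,6] |-12|>|6| out[4]=144 → l++
[4,6] |-11|>|6| out[3]=121 → l++
[5,6] |4|<=|6| out[2]=36 → r--
[5,5] |4|<=|4| out[1]=16 → r--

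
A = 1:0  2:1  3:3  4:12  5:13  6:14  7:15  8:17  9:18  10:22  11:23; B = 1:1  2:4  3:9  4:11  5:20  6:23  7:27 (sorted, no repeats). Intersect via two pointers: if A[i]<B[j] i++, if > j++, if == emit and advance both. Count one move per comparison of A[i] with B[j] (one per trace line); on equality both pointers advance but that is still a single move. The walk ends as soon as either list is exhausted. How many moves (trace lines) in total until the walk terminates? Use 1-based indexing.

i=1 j=1: 0<1, i++
i=2 j=1: 1==1 emit, i++,j++
i=3 j=2: 3<4, i++
i=4 j=2: 12>4, j++
i=4 j=3: 12>9, j++
i=4 j=4: 12>11, j++
i=4 j=5: 12<20, i++
i=5 j=5: 13<20, i++
i=6 j=5: 14<20, i++
i=7 j=5: 15<20, i++
i=8 j=5: 17<20, i++
i=9 j=5: 18<20, i++
i=10 j=5: 22>20, j++
i=10 j=6: 22<23, i++
i=11 j=6: 23==23 emit, i++,j++

15 moves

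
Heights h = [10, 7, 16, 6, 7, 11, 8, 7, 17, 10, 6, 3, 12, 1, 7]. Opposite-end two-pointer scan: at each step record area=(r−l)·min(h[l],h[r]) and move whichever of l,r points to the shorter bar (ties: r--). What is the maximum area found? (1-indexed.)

[1,15] min(10,7)*14=98 best=98 * → r--
[1,14] min(10,1)*13=13 best=98 → r--
[1,13] min(10,12)*12=120 best=120 * → l++
[2,13] min(7,12)*11=77 best=120 → l++
[3,13] min(16,12)*10=120 best=120 → r--
[3,12] min(16,3)*9=27 best=120 → r--
[3,11] min(16,6)*8=48 best=120 → r--
[3,10] min(16,10)*7=70 best=120 → r--
[3,9] min(16,17)*6=96 best=120 → l++
[4,9] min(6,17)*5=30 best=120 → l++
[5,9] min(7,17)*4=28 best=120 → l++
[6,9] min(11,17)*3=33 best=120 → l++
[7,9] min(8,17)*2=16 best=120 → l++
[8,9] min(7,17)*1=7 best=120 → l++

max area = 120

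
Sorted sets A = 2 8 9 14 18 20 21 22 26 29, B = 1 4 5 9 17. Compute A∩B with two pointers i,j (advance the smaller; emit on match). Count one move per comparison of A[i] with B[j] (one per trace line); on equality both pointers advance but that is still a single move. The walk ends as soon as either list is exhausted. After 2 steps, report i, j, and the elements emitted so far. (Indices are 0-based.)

[i=0,j=0] 2>1 → j++
[i=0,j=1] 2<4 → i++

i=1, j=1, emitted=[]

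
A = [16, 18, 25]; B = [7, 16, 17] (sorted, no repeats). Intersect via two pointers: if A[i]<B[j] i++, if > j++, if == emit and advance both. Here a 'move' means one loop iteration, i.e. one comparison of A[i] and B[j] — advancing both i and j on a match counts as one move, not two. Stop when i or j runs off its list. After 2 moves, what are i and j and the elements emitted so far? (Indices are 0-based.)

i=1, j=2, emitted=[16]

[i=0,j=0] 16>7 → j++
[i=0,j=1] 16==16 emit → i++,j++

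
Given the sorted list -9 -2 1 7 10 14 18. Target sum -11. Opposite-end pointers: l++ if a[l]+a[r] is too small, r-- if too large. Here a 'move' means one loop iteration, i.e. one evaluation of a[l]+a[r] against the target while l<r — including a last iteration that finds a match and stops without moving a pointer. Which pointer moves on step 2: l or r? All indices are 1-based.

[1,7] -9+18=9 >-11 → r--
[1,6] -9+14=5 >-11 → r--

r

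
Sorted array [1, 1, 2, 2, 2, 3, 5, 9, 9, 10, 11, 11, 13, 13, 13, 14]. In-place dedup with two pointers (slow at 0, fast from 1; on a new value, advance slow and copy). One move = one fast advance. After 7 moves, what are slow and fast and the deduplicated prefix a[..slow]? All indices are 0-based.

slow=4, fast=8, prefix=[1, 2, 3, 5, 9]

slow=0 fast=1: a[fast]=1=a[slow] dup, fast++
slow=0 fast=2: a[fast]=2≠a[slow]=1 write a[1]=2, slow++,fast++
slow=1 fast=3: a[fast]=2=a[slow] dup, fast++
slow=1 fast=4: a[fast]=2=a[slow] dup, fast++
slow=1 fast=5: a[fast]=3≠a[slow]=2 write a[2]=3, slow++,fast++
slow=2 fast=6: a[fast]=5≠a[slow]=3 write a[3]=5, slow++,fast++
slow=3 fast=7: a[fast]=9≠a[slow]=5 write a[4]=9, slow++,fast++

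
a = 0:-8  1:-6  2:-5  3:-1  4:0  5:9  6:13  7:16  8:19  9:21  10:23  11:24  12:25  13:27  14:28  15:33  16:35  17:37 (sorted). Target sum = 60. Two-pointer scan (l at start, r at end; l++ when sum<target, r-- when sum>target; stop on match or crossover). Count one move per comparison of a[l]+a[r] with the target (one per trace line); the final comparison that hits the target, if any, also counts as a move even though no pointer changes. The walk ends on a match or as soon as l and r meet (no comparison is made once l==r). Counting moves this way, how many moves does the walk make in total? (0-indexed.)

[0,17] -8+37=29 <60 → l++
[1,17] -6+37=31 <60 → l++
[2,17] -5+37=32 <60 → l++
[3,17] -1+37=36 <60 → l++
[4,17] 0+37=37 <60 → l++
[5,17] 9+37=46 <60 → l++
[6,17] 13+37=50 <60 → l++
[7,17] 16+37=53 <60 → l++
[8,17] 19+37=56 <60 → l++
[9,17] 21+37=58 <60 → l++
[10,17] 23+37=60 → found

11 moves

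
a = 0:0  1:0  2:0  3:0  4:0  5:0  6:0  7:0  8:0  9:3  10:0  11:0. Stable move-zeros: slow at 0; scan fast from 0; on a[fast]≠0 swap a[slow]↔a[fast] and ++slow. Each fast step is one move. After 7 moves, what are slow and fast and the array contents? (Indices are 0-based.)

slow=0, fast=7, a=[0, 0, 0, 0, 0, 0, 0, 0, 0, 3, 0, 0]

slow=0 fast=0: a[fast]=0, fast++
slow=0 fast=1: a[fast]=0, fast++
slow=0 fast=2: a[fast]=0, fast++
slow=0 fast=3: a[fast]=0, fast++
slow=0 fast=4: a[fast]=0, fast++
slow=0 fast=5: a[fast]=0, fast++
slow=0 fast=6: a[fast]=0, fast++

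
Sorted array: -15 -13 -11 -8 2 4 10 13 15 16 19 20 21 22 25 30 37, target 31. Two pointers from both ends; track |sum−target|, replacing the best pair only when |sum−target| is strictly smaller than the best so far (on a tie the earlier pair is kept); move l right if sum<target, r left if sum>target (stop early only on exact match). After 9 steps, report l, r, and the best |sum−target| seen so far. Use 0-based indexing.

l=6, r=13, best |Δ|=1

[0,16] -15+37=22 d=9 * → l++
[1,16] -13+37=24 d=7 * → l++
[2,16] -11+37=26 d=5 * → l++
[3,16] -8+37=29 d=2 * → l++
[4,16] 2+37=39 d=8 → r--
[4,15] 2+30=32 d=1 * → r--
[4,14] 2+25=27 d=4 → l++
[5,14] 4+25=29 d=2 → l++
[6,14] 10+25=35 d=4 → r--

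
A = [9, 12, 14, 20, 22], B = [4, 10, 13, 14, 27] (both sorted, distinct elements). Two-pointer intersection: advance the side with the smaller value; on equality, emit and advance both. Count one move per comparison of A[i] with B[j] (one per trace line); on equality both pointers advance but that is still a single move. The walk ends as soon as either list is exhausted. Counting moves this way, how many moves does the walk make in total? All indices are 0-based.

[i=0,j=0] 9>4 → j++
[i=0,j=1] 9<10 → i++
[i=1,j=1] 12>10 → j++
[i=1,j=2] 12<13 → i++
[i=2,j=2] 14>13 → j++
[i=2,j=3] 14==14 emit → i++,j++
[i=3,j=4] 20<27 → i++
[i=4,j=4] 22<27 → i++

8 moves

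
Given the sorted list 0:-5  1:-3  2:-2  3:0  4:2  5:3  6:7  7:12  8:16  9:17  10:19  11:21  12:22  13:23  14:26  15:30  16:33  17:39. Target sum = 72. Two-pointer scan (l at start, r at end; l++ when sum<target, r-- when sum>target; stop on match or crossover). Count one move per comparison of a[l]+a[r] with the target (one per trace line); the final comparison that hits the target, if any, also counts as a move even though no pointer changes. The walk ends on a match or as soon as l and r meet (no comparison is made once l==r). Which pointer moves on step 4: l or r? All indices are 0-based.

l=0 r=17: -5+39=34 <72, l++
l=1 r=17: -3+39=36 <72, l++
l=2 r=17: -2+39=37 <72, l++
l=3 r=17: 0+39=39 <72, l++

l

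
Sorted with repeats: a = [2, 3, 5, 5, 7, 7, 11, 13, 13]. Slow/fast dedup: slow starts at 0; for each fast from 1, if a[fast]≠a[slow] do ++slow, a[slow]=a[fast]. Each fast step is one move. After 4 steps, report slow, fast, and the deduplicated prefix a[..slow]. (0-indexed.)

slow=3, fast=5, prefix=[2, 3, 5, 7]

slow=0 fast=1: a[fast]=3≠a[slow]=2 write a[1]=3, slow++,fast++
slow=1 fast=2: a[fast]=5≠a[slow]=3 write a[2]=5, slow++,fast++
slow=2 fast=3: a[fast]=5=a[slow] dup, fast++
slow=2 fast=4: a[fast]=7≠a[slow]=5 write a[3]=7, slow++,fast++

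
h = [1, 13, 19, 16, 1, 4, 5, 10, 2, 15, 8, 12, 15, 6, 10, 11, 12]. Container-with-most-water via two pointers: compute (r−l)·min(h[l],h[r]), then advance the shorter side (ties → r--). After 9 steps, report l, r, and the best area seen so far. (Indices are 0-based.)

l=2, r=9, best area=180

l=0 r=16: min(1,12)*16=16 best=16 *, l++
l=1 r=16: min(13,12)*15=180 best=180 *, r--
l=1 r=15: min(13,11)*14=154 best=180, r--
l=1 r=14: min(13,10)*13=130 best=180, r--
l=1 r=13: min(13,6)*12=72 best=180, r--
l=1 r=12: min(13,15)*11=143 best=180, l++
l=2 r=12: min(19,15)*10=150 best=180, r--
l=2 r=11: min(19,12)*9=108 best=180, r--
l=2 r=10: min(19,8)*8=64 best=180, r--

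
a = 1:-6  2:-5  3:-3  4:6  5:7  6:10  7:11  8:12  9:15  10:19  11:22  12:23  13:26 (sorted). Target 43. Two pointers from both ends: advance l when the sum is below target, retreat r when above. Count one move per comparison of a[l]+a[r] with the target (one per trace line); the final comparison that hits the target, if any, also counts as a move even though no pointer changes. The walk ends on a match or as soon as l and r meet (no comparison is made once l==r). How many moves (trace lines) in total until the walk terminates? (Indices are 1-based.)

12 moves

l=1 r=13: -6+26=20 <43, l++
l=2 r=13: -5+26=21 <43, l++
l=3 r=13: -3+26=23 <43, l++
l=4 r=13: 6+26=32 <43, l++
l=5 r=13: 7+26=33 <43, l++
l=6 r=13: 10+26=36 <43, l++
l=7 r=13: 11+26=37 <43, l++
l=8 r=13: 12+26=38 <43, l++
l=9 r=13: 15+26=41 <43, l++
l=10 r=13: 19+26=45 >43, r--
l=10 r=12: 19+23=42 <43, l++
l=11 r=12: 22+23=45 >43, r--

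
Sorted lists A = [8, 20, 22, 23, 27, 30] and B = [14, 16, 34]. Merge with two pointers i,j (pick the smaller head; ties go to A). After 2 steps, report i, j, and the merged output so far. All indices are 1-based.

i=2, j=2, merged so far=[8, 14]

[i=1,j=1] A[i]=8<=B[j]=14 take 8 → i++
[i=2,j=1] A[i]=20>B[j]=14 take 14 → j++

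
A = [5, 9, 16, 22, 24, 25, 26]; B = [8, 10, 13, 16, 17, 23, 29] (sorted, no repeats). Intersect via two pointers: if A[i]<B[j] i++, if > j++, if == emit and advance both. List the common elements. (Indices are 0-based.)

intersection = [16]

i=0 j=0: 5<8, i++
i=1 j=0: 9>8, j++
i=1 j=1: 9<10, i++
i=2 j=1: 16>10, j++
i=2 j=2: 16>13, j++
i=2 j=3: 16==16 emit, i++,j++
i=3 j=4: 22>17, j++
i=3 j=5: 22<23, i++
i=4 j=5: 24>23, j++
i=4 j=6: 24<29, i++
i=5 j=6: 25<29, i++
i=6 j=6: 26<29, i++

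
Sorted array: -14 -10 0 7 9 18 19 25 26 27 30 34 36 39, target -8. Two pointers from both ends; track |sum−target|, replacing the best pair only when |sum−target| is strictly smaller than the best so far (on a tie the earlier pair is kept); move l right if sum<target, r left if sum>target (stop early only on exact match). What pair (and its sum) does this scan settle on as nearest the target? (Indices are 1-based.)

pair (-14, 7) with sum -7 (|Δ|=1)

[1,14] -14+39=25 d=33 * → r--
[1,13] -14+36=22 d=30 * → r--
[1,12] -14+34=20 d=28 * → r--
[1,11] -14+30=16 d=24 * → r--
[1,10] -14+27=13 d=21 * → r--
[1,9] -14+26=12 d=20 * → r--
[1,8] -14+25=11 d=19 * → r--
[1,7] -14+19=5 d=13 * → r--
[1,6] -14+18=4 d=12 * → r--
[1,5] -14+9=-5 d=3 * → r--
[1,4] -14+7=-7 d=1 * → r--
[1,3] -14+0=-14 d=6 → l++
[2,3] -10+0=-10 d=2 → l++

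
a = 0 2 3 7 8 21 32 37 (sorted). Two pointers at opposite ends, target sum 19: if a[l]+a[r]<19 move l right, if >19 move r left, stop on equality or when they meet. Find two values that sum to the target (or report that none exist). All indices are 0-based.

[0,7] 0+37=37 >19 → r--
[0,6] 0+32=32 >19 → r--
[0,5] 0+21=21 >19 → r--
[0,4] 0+8=8 <19 → l++
[1,4] 2+8=10 <19 → l++
[2,4] 3+8=11 <19 → l++
[3,4] 7+8=15 <19 → l++

no pair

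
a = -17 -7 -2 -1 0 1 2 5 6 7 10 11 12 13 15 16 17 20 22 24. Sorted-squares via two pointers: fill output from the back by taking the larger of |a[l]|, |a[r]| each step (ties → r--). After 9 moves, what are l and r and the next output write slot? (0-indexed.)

l=0 r=19: |-17|<=|24| out[19]=576, r--
l=0 r=18: |-17|<=|22| out[18]=484, r--
l=0 r=17: |-17|<=|20| out[17]=400, r--
l=0 r=16: |-17|<=|17| out[16]=289, r--
l=0 r=15: |-17|>|16| out[15]=289, l++
l=1 r=15: |-7|<=|16| out[14]=256, r--
l=1 r=14: |-7|<=|15| out[13]=225, r--
l=1 r=13: |-7|<=|13| out[12]=169, r--
l=1 r=12: |-7|<=|12| out[11]=144, r--

l=1, r=11, next write slot=10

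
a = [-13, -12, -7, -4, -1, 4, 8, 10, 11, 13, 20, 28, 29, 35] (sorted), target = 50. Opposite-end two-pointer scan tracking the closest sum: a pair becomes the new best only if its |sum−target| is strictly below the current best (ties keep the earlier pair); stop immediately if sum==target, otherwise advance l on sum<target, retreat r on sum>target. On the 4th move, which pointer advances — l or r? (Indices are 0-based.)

l

[0,13] -13+35=22 d=28 * → l++
[1,13] -12+35=23 d=27 * → l++
[2,13] -7+35=28 d=22 * → l++
[3,13] -4+35=31 d=19 * → l++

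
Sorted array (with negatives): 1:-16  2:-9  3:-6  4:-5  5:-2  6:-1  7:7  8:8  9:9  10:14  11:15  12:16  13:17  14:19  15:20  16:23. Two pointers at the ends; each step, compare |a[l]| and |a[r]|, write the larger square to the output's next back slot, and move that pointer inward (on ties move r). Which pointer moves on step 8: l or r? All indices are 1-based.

r

[1,16] |-16|<=|23| out[16]=529 → r--
[1,15] |-16|<=|20| out[15]=400 → r--
[1,14] |-16|<=|19| out[14]=361 → r--
[1,13] |-16|<=|17| out[13]=289 → r--
[1,12] |-16|<=|16| out[12]=256 → r--
[1,11] |-16|>|15| out[11]=256 → l++
[2,11] |-9|<=|15| out[10]=225 → r--
[2,10] |-9|<=|14| out[9]=196 → r--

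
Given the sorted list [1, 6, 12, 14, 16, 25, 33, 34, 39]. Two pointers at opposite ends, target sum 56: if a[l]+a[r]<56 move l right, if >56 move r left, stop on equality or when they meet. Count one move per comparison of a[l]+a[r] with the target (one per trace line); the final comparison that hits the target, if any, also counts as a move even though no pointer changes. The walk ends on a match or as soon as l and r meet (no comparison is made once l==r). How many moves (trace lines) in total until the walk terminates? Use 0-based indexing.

8 moves

l=0 r=8: 1+39=40 <56, l++
l=1 r=8: 6+39=45 <56, l++
l=2 r=8: 12+39=51 <56, l++
l=3 r=8: 14+39=53 <56, l++
l=4 r=8: 16+39=55 <56, l++
l=5 r=8: 25+39=64 >56, r--
l=5 r=7: 25+34=59 >56, r--
l=5 r=6: 25+33=58 >56, r--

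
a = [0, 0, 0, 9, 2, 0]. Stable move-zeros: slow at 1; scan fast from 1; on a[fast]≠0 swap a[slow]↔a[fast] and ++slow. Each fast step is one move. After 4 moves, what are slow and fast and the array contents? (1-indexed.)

slow=2, fast=5, a=[9, 0, 0, 0, 2, 0]

slow=1 fast=1: a[fast]=0, fast++
slow=1 fast=2: a[fast]=0, fast++
slow=1 fast=3: a[fast]=0, fast++
slow=1 fast=4: a[fast]=9≠0 swap→a[1]=9, slow++,fast++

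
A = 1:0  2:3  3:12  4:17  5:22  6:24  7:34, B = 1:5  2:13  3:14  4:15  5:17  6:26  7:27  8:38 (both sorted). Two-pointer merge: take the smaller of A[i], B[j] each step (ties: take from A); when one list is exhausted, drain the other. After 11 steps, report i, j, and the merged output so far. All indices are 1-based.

i=1 j=1: A[i]=0<=B[j]=5 take 0, i++
i=2 j=1: A[i]=3<=B[j]=5 take 3, i++
i=3 j=1: A[i]=12>B[j]=5 take 5, j++
i=3 j=2: A[i]=12<=B[j]=13 take 12, i++
i=4 j=2: A[i]=17>B[j]=13 take 13, j++
i=4 j=3: A[i]=17>B[j]=14 take 14, j++
i=4 j=4: A[i]=17>B[j]=15 take 15, j++
i=4 j=5: A[i]=17<=B[j]=17 take 17, i++
i=5 j=5: A[i]=22>B[j]=17 take 17, j++
i=5 j=6: A[i]=22<=B[j]=26 take 22, i++
i=6 j=6: A[i]=24<=B[j]=26 take 24, i++

i=7, j=6, merged so far=[0, 3, 5, 12, 13, 14, 15, 17, 17, 22, 24]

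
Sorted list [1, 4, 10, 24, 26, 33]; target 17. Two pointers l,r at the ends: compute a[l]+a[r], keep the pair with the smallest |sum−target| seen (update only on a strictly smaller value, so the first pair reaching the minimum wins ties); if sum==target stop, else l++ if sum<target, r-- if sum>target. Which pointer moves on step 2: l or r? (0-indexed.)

r

[0,5] 1+33=34 d=17 * → r--
[0,4] 1+26=27 d=10 * → r--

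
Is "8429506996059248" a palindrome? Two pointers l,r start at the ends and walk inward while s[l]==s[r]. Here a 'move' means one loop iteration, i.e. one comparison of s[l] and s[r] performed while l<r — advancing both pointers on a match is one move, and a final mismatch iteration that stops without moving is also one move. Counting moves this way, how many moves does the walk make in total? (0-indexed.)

[0,15] '8'=='8' → l++,r--
[1,14] '4'=='4' → l++,r--
[2,13] '2'=='2' → l++,r--
[3,12] '9'=='9' → l++,r--
[4,11] '5'=='5' → l++,r--
[5,10] '0'=='0' → l++,r--
[6,9] '6'=='6' → l++,r--
[7,8] '9'=='9' → l++,r--

8 moves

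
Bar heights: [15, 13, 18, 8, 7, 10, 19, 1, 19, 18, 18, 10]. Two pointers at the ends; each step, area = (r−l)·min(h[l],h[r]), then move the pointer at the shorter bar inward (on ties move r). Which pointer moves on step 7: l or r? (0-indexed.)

[0,11] min(15,10)*11=110 best=110 * → r--
[0,10] min(15,18)*10=150 best=150 * → l++
[1,10] min(13,18)*9=117 best=150 → l++
[2,10] min(18,18)*8=144 best=150 → r--
[2,9] min(18,18)*7=126 best=150 → r--
[2,8] min(18,19)*6=108 best=150 → l++
[3,8] min(8,19)*5=40 best=150 → l++

l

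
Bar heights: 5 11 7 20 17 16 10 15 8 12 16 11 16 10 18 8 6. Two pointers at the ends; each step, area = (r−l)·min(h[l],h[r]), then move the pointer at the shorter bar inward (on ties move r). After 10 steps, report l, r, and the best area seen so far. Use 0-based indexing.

l=3, r=9, best area=198

[0,16] min(5,6)*16=80 best=80 * → l++
[1,16] min(11,6)*15=90 best=90 * → r--
[1,15] min(11,8)*14=112 best=112 * → r--
[1,14] min(11,18)*13=143 best=143 * → l++
[2,14] min(7,18)*12=84 best=143 → l++
[3,14] min(20,18)*11=198 best=198 * → r--
[3,13] min(20,10)*10=100 best=198 → r--
[3,12] min(20,16)*9=144 best=198 → r--
[3,11] min(20,11)*8=88 best=198 → r--
[3,10] min(20,16)*7=112 best=198 → r--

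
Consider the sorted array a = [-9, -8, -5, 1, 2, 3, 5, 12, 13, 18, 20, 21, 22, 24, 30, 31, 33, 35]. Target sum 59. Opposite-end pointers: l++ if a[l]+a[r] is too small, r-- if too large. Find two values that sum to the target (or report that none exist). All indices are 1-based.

[1,18] -9+35=26 <59 → l++
[2,18] -8+35=27 <59 → l++
[3,18] -5+35=30 <59 → l++
[4,18] 1+35=36 <59 → l++
[5,18] 2+35=37 <59 → l++
[6,18] 3+35=38 <59 → l++
[7,18] 5+35=40 <59 → l++
[8,18] 12+35=47 <59 → l++
[9,18] 13+35=48 <59 → l++
[10,18] 18+35=53 <59 → l++
[11,18] 20+35=55 <59 → l++
[12,18] 21+35=56 <59 → l++
[13,18] 22+35=57 <59 → l++
[14,18] 24+35=59 → found

(24, 35)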